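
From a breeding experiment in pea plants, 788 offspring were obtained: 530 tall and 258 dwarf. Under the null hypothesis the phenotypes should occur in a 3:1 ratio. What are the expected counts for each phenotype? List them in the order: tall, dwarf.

591, 197

Total ratio parts = 4. Expected numbers out of 788:
  tall: 788 × 3/4 = 591
  dwarf: 788 × 1/4 = 197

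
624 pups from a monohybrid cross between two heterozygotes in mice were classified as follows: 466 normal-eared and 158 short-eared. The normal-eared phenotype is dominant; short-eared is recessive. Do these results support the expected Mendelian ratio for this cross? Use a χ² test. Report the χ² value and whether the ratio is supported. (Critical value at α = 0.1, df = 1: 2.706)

For a monohybrid cross between heterozygotes with complete dominance, the expected phenotypic ratio is 3:1.
Expected counts for N = 624 under a 3:1 ratio (total parts = 4):
  normal-eared: 624 × 3/4 = 468
  short-eared: 624 × 1/4 = 156
χ² = Σ (O − E)² / E
  normal-eared: (466 − 468)² / 468 = 0.0085
  short-eared: (158 − 156)² / 156 = 0.0256
χ² = 0.0085 + 0.0256 = 0.0341 ≈ 0.034
Degrees of freedom = 2 − 1 = 1; critical value at α = 0.1 is 2.706.
Since 0.034 < 2.706, we fail to reject the null hypothesis — the data are consistent with the 3:1 ratio.

0.034; consistent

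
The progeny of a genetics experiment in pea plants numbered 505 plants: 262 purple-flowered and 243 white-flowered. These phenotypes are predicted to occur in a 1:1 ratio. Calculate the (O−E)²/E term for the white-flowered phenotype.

0.357

Total ratio parts = 2. Expected numbers out of 505:
  purple-flowered: 505 × 1/2 = 252.5
  white-flowered: 505 × 1/2 = 252.5
Contribution of white-flowered: (243 − 252.5)² / 252.5 = 0.3574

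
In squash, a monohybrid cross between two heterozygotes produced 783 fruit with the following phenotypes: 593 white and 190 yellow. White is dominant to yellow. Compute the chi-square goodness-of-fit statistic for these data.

For a monohybrid cross between heterozygotes with complete dominance, the expected phenotypic ratio is 3:1.
Under the 3:1 hypothesis (Σ ratio = 4, N = 783):
  white: 783 × 3/4 = 587.25
  yellow: 783 × 1/4 = 195.75
χ² = Σ (O − E)² / E
  white: (593 − 587.25)² / 587.25 = 0.0563
  yellow: (190 − 195.75)² / 195.75 = 0.1689
χ² = 0.0563 + 0.1689 = 0.2252 ≈ 0.225

0.225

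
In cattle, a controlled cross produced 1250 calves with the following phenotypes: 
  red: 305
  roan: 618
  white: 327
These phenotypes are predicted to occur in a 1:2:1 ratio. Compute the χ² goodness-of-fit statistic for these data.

0.931

Expected counts for N = 1250 under a 1:2:1 ratio (total parts = 4):
  red: 1250 × 1/4 = 312.5
  roan: 1250 × 2/4 = 625
  white: 1250 × 1/4 = 312.5
χ² = Σ (O − E)² / E
  red: (305 − 312.5)² / 312.5 = 0.1800
  roan: (618 − 625)² / 625 = 0.0784
  white: (327 − 312.5)² / 312.5 = 0.6728
χ² = 0.1800 + 0.0784 + 0.6728 = 0.9312 ≈ 0.931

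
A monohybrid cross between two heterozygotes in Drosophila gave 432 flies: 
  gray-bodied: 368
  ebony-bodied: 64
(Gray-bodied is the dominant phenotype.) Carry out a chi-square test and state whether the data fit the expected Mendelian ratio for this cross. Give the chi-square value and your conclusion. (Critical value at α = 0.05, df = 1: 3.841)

For a monohybrid cross between heterozygotes with complete dominance, the expected phenotypic ratio is 3:1.
The 3:1 ratio has 4 parts, so with N = 432 the expected counts are:
  gray-bodied: 432 × 3/4 = 324
  ebony-bodied: 432 × 1/4 = 108
χ² = Σ (O − E)² / E
  gray-bodied: (368 − 324)² / 324 = 5.9753
  ebony-bodied: (64 − 108)² / 108 = 17.9259
χ² = 5.9753 + 17.9259 = 23.9012 ≈ 23.901
Degrees of freedom = 2 − 1 = 1; critical value at α = 0.05 is 3.841.
Since 23.901 > 3.841, we reject the null hypothesis — the data do not fit the 3:1 ratio.

23.901; not consistent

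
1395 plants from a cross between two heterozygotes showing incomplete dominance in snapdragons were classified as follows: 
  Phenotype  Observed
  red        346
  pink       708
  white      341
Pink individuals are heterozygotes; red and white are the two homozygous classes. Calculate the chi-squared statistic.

0.352

With incomplete dominance, a heterozygote × heterozygote cross gives a 1:2:1 phenotypic ratio.
Expected counts for N = 1395 under a 1:2:1 ratio (total parts = 4):
  red: 1395 × 1/4 = 348.75
  pink: 1395 × 2/4 = 697.5
  white: 1395 × 1/4 = 348.75
χ² = Σ (O − E)² / E
  red: (346 − 348.75)² / 348.75 = 0.0217
  pink: (708 − 697.5)² / 697.5 = 0.1581
  white: (341 − 348.75)² / 348.75 = 0.1722
χ² = 0.0217 + 0.1581 + 0.1722 = 0.352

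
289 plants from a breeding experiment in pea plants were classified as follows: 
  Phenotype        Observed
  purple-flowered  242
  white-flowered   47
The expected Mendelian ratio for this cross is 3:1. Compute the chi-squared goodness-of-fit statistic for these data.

Total ratio parts = 4. Expected numbers out of 289:
  purple-flowered: 289 × 3/4 = 216.75
  white-flowered: 289 × 1/4 = 72.25
χ² = Σ (O − E)² / E
  purple-flowered: (242 − 216.75)² / 216.75 = 2.9415
  white-flowered: (47 − 72.25)² / 72.25 = 8.8244
χ² = 2.9415 + 8.8244 = 11.7659 ≈ 11.766

11.766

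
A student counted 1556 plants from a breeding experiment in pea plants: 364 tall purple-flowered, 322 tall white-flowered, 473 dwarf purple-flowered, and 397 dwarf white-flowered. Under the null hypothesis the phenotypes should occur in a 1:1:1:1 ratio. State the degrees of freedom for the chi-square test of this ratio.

3

A goodness-of-fit test with 4 phenotype classes has df = 4 − 1 = 3.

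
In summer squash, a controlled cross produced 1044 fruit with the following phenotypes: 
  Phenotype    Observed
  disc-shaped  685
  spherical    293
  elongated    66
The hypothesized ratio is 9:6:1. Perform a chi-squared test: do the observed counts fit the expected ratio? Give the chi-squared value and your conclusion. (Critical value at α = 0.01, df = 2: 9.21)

41.062; not consistent

Expected counts for N = 1044 under a 9:6:1 ratio (total parts = 16):
  disc-shaped: 1044 × 9/16 = 587.25
  spherical: 1044 × 6/16 = 391.5
  elongated: 1044 × 1/16 = 65.25
χ² = Σ (O − E)² / E
  disc-shaped: (685 − 587.25)² / 587.25 = 16.2709
  spherical: (293 − 391.5)² / 391.5 = 24.7822
  elongated: (66 − 65.25)² / 65.25 = 0.0086
χ² = 16.2709 + 24.7822 + 0.0086 = 41.0617 ≈ 41.062
Degrees of freedom = 3 − 1 = 2; critical value at α = 0.01 is 9.21.
Since 41.062 > 9.21, we reject the null hypothesis — the data do not fit the 9:6:1 ratio.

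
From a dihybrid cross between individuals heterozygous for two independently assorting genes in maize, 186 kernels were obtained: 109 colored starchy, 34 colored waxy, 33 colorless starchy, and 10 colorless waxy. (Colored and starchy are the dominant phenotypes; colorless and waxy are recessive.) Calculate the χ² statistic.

0.533

A dihybrid F₂ with independent assortment and complete dominance at both loci gives a 9:3:3:1 phenotypic ratio.
Under the 9:3:3:1 hypothesis (Σ ratio = 16, N = 186):
  colored starchy: 186 × 9/16 = 104.625
  colored waxy: 186 × 3/16 = 34.875
  colorless starchy: 186 × 3/16 = 34.875
  colorless waxy: 186 × 1/16 = 11.625
χ² = Σ (O − E)² / E
  colored starchy: (109 − 104.625)² / 104.625 = 0.1829
  colored waxy: (34 − 34.875)² / 34.875 = 0.0220
  colorless starchy: (33 − 34.875)² / 34.875 = 0.1008
  colorless waxy: (10 − 11.625)² / 11.625 = 0.2272
χ² = 0.1829 + 0.0220 + 0.1008 + 0.2272 = 0.5329 ≈ 0.533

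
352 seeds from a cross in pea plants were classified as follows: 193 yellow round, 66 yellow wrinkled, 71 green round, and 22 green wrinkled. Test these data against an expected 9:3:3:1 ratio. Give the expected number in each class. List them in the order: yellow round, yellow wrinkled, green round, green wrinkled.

198, 66, 66, 22

The 9:3:3:1 ratio has 16 parts, so with N = 352 the expected counts are:
  yellow round: 352 × 9/16 = 198
  yellow wrinkled: 352 × 3/16 = 66
  green round: 352 × 3/16 = 66
  green wrinkled: 352 × 1/16 = 22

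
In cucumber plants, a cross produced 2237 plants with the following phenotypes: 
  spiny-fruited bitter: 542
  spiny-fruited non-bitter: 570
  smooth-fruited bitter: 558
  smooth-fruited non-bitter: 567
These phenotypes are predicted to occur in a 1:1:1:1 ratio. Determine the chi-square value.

0.849

Total ratio parts = 4. Expected numbers out of 2237:
  spiny-fruited bitter: 2237 × 1/4 = 559.25
  spiny-fruited non-bitter: 2237 × 1/4 = 559.25
  smooth-fruited bitter: 2237 × 1/4 = 559.25
  smooth-fruited non-bitter: 2237 × 1/4 = 559.25
χ² = Σ (O − E)² / E
  spiny-fruited bitter: (542 − 559.25)² / 559.25 = 0.5321
  spiny-fruited non-bitter: (570 − 559.25)² / 559.25 = 0.2066
  smooth-fruited bitter: (558 − 559.25)² / 559.25 = 0.0028
  smooth-fruited non-bitter: (567 − 559.25)² / 559.25 = 0.1074
χ² = 0.5321 + 0.2066 + 0.0028 + 0.1074 = 0.8489 ≈ 0.849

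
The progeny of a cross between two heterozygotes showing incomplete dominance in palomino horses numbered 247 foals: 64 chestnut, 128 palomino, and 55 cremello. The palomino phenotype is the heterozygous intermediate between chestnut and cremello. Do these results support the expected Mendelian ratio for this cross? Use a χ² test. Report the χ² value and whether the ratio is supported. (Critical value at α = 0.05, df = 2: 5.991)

0.984; consistent

With incomplete dominance, a heterozygote × heterozygote cross gives a 1:2:1 phenotypic ratio.
Under the 1:2:1 hypothesis (Σ ratio = 4, N = 247):
  chestnut: 247 × 1/4 = 61.75
  palomino: 247 × 2/4 = 123.5
  cremello: 247 × 1/4 = 61.75
χ² = Σ (O − E)² / E
  chestnut: (64 − 61.75)² / 61.75 = 0.0820
  palomino: (128 − 123.5)² / 123.5 = 0.1640
  cremello: (55 − 61.75)² / 61.75 = 0.7379
χ² = 0.0820 + 0.1640 + 0.7379 = 0.9839 ≈ 0.984
Degrees of freedom = 3 − 1 = 2; critical value at α = 0.05 is 5.991.
Since 0.984 < 5.991, we fail to reject the null hypothesis — the data are consistent with the 1:2:1 ratio.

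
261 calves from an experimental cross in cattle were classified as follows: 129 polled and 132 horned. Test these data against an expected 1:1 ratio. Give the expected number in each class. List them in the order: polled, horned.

The 1:1 ratio has 2 parts, so with N = 261 the expected counts are:
  polled: 261 × 1/2 = 130.5
  horned: 261 × 1/2 = 130.5

130.5, 130.5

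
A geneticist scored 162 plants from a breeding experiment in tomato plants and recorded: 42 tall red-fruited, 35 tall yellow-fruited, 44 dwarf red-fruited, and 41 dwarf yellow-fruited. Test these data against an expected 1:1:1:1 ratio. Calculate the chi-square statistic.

1.111

The 1:1:1:1 ratio has 4 parts, so with N = 162 the expected counts are:
  tall red-fruited: 162 × 1/4 = 40.5
  tall yellow-fruited: 162 × 1/4 = 40.5
  dwarf red-fruited: 162 × 1/4 = 40.5
  dwarf yellow-fruited: 162 × 1/4 = 40.5
χ² = Σ (O − E)² / E
  tall red-fruited: (42 − 40.5)² / 40.5 = 0.0556
  tall yellow-fruited: (35 − 40.5)² / 40.5 = 0.7469
  dwarf red-fruited: (44 − 40.5)² / 40.5 = 0.3025
  dwarf yellow-fruited: (41 − 40.5)² / 40.5 = 0.0062
χ² = 0.0556 + 0.7469 + 0.3025 + 0.0062 = 1.1112 ≈ 1.111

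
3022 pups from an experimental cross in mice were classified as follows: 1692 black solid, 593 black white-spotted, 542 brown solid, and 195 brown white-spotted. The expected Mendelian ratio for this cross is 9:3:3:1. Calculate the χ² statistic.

2.533

Under the 9:3:3:1 hypothesis (Σ ratio = 16, N = 3022):
  black solid: 3022 × 9/16 = 1699.875
  black white-spotted: 3022 × 3/16 = 566.625
  brown solid: 3022 × 3/16 = 566.625
  brown white-spotted: 3022 × 1/16 = 188.875
χ² = Σ (O − E)² / E
  black solid: (1692 − 1699.875)² / 1699.875 = 0.0365
  black white-spotted: (593 − 566.625)² / 566.625 = 1.2277
  brown solid: (542 − 566.625)² / 566.625 = 1.0702
  brown white-spotted: (195 − 188.875)² / 188.875 = 0.1986
χ² = 0.0365 + 1.2277 + 1.0702 + 0.1986 = 2.533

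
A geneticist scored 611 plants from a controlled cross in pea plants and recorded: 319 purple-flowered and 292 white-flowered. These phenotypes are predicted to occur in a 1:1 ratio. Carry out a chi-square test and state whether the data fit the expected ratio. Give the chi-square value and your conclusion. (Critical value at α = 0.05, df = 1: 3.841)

The 1:1 ratio has 2 parts, so with N = 611 the expected counts are:
  purple-flowered: 611 × 1/2 = 305.5
  white-flowered: 611 × 1/2 = 305.5
χ² = Σ (O − E)² / E
  purple-flowered: (319 − 305.5)² / 305.5 = 0.5966
  white-flowered: (292 − 305.5)² / 305.5 = 0.5966
χ² = 0.5966 + 0.5966 = 1.1932 ≈ 1.193
Degrees of freedom = 2 − 1 = 1; critical value at α = 0.05 is 3.841.
Since 1.193 < 3.841, we fail to reject the null hypothesis — the data are consistent with the 1:1 ratio.

1.193; consistent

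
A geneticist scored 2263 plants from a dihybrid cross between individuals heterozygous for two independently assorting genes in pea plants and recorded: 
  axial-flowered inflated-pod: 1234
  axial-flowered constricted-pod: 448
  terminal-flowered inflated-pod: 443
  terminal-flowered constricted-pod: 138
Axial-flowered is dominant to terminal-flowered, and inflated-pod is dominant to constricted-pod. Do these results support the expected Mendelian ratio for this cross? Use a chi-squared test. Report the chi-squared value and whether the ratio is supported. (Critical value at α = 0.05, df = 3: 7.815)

3.420; consistent

A dihybrid F₂ with independent assortment and complete dominance at both loci gives a 9:3:3:1 phenotypic ratio.
Total ratio parts = 16. Expected numbers out of 2263:
  axial-flowered inflated-pod: 2263 × 9/16 = 1272.9375
  axial-flowered constricted-pod: 2263 × 3/16 = 424.3125
  terminal-flowered inflated-pod: 2263 × 3/16 = 424.3125
  terminal-flowered constricted-pod: 2263 × 1/16 = 141.4375
χ² = Σ (O − E)² / E
  axial-flowered inflated-pod: (1234 − 1272.9375)² / 1272.9375 = 1.1910
  axial-flowered constricted-pod: (448 − 424.3125)² / 424.3125 = 1.3224
  terminal-flowered inflated-pod: (443 − 424.3125)² / 424.3125 = 0.8230
  terminal-flowered constricted-pod: (138 − 141.4375)² / 141.4375 = 0.0835
χ² = 1.1910 + 1.3224 + 0.8230 + 0.0835 = 3.4199 ≈ 3.420
Degrees of freedom = 4 − 1 = 3; critical value at α = 0.05 is 7.815.
Since 3.420 < 7.815, we fail to reject the null hypothesis — the data are consistent with the 9:3:3:1 ratio.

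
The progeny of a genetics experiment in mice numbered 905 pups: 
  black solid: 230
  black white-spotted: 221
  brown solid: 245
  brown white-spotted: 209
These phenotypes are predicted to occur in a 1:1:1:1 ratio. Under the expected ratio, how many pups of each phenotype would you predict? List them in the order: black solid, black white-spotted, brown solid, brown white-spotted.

Total ratio parts = 4. Expected numbers out of 905:
  black solid: 905 × 1/4 = 226.25
  black white-spotted: 905 × 1/4 = 226.25
  brown solid: 905 × 1/4 = 226.25
  brown white-spotted: 905 × 1/4 = 226.25

226.25, 226.25, 226.25, 226.25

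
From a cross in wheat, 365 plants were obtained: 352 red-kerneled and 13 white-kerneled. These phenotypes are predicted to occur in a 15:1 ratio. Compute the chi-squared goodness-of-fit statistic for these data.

4.502

The 15:1 ratio has 16 parts, so with N = 365 the expected counts are:
  red-kerneled: 365 × 15/16 = 342.1875
  white-kerneled: 365 × 1/16 = 22.8125
χ² = Σ (O − E)² / E
  red-kerneled: (352 − 342.1875)² / 342.1875 = 0.2814
  white-kerneled: (13 − 22.8125)² / 22.8125 = 4.2207
χ² = 0.2814 + 4.2207 = 4.5021 ≈ 4.502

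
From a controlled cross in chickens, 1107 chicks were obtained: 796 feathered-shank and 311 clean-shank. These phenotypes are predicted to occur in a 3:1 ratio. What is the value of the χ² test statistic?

5.652

Expected counts for N = 1107 under a 3:1 ratio (total parts = 4):
  feathered-shank: 1107 × 3/4 = 830.25
  clean-shank: 1107 × 1/4 = 276.75
χ² = Σ (O − E)² / E
  feathered-shank: (796 − 830.25)² / 830.25 = 1.4129
  clean-shank: (311 − 276.75)² / 276.75 = 4.2387
χ² = 1.4129 + 4.2387 = 5.6516 ≈ 5.652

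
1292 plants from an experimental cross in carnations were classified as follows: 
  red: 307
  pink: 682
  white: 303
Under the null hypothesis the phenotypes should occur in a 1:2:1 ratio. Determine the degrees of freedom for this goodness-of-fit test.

2

A goodness-of-fit test with 3 phenotype classes has df = 3 − 1 = 2.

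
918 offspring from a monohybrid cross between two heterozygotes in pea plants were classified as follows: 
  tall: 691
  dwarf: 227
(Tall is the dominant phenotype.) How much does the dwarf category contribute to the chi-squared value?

0.027

For a monohybrid cross between heterozygotes with complete dominance, the expected phenotypic ratio is 3:1.
The 3:1 ratio has 4 parts, so with N = 918 the expected counts are:
  tall: 918 × 3/4 = 688.5
  dwarf: 918 × 1/4 = 229.5
Contribution of dwarf: (227 − 229.5)² / 229.5 = 0.0272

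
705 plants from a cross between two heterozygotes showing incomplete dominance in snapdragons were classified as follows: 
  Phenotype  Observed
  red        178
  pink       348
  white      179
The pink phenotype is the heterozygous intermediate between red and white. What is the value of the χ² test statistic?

With incomplete dominance, a heterozygote × heterozygote cross gives a 1:2:1 phenotypic ratio.
The 1:2:1 ratio has 4 parts, so with N = 705 the expected counts are:
  red: 705 × 1/4 = 176.25
  pink: 705 × 2/4 = 352.5
  white: 705 × 1/4 = 176.25
χ² = Σ (O − E)² / E
  red: (178 − 176.25)² / 176.25 = 0.0174
  pink: (348 − 352.5)² / 352.5 = 0.0574
  white: (179 − 176.25)² / 176.25 = 0.0429
χ² = 0.0174 + 0.0574 + 0.0429 = 0.1177 ≈ 0.118

0.118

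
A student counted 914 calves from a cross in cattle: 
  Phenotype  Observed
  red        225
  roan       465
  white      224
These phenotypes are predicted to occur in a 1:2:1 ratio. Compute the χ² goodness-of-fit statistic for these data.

Total ratio parts = 4. Expected numbers out of 914:
  red: 914 × 1/4 = 228.5
  roan: 914 × 2/4 = 457
  white: 914 × 1/4 = 228.5
χ² = Σ (O − E)² / E
  red: (225 − 228.5)² / 228.5 = 0.0536
  roan: (465 − 457)² / 457 = 0.1400
  white: (224 − 228.5)² / 228.5 = 0.0886
χ² = 0.0536 + 0.1400 + 0.0886 = 0.2822 ≈ 0.282

0.282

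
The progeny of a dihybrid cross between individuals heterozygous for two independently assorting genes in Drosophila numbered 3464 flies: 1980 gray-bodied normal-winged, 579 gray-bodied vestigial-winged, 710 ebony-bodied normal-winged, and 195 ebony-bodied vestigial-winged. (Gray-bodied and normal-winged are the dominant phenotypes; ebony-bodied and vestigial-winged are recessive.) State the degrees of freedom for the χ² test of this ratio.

A dihybrid F₂ with independent assortment and complete dominance at both loci gives a 9:3:3:1 phenotypic ratio.
A goodness-of-fit test with 4 phenotype classes has df = 4 − 1 = 3.

3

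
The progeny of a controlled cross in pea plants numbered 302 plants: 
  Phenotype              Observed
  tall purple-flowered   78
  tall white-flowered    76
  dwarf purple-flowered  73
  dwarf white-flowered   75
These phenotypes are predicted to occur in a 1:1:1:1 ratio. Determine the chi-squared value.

0.172

Expected counts for N = 302 under a 1:1:1:1 ratio (total parts = 4):
  tall purple-flowered: 302 × 1/4 = 75.5
  tall white-flowered: 302 × 1/4 = 75.5
  dwarf purple-flowered: 302 × 1/4 = 75.5
  dwarf white-flowered: 302 × 1/4 = 75.5
χ² = Σ (O − E)² / E
  tall purple-flowered: (78 − 75.5)² / 75.5 = 0.0828
  tall white-flowered: (76 − 75.5)² / 75.5 = 0.0033
  dwarf purple-flowered: (73 − 75.5)² / 75.5 = 0.0828
  dwarf white-flowered: (75 − 75.5)² / 75.5 = 0.0033
χ² = 0.0828 + 0.0033 + 0.0828 + 0.0033 = 0.1722 ≈ 0.172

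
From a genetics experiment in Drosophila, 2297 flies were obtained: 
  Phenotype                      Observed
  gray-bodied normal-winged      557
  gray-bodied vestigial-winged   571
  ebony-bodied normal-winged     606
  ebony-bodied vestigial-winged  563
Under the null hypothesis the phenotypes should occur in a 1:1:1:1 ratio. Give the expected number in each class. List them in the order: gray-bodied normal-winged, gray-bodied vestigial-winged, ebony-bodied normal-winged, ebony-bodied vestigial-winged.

Under the 1:1:1:1 hypothesis (Σ ratio = 4, N = 2297):
  gray-bodied normal-winged: 2297 × 1/4 = 574.25
  gray-bodied vestigial-winged: 2297 × 1/4 = 574.25
  ebony-bodied normal-winged: 2297 × 1/4 = 574.25
  ebony-bodied vestigial-winged: 2297 × 1/4 = 574.25

574.25, 574.25, 574.25, 574.25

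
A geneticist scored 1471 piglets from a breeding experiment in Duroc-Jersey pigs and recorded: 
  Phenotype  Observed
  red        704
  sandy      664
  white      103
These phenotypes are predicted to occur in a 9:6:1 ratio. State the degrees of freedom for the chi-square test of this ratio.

A goodness-of-fit test with 3 phenotype classes has df = 3 − 1 = 2.

2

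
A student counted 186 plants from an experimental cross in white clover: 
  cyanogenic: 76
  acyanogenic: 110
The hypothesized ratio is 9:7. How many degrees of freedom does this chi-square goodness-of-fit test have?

A goodness-of-fit test with 2 phenotype classes has df = 2 − 1 = 1.

1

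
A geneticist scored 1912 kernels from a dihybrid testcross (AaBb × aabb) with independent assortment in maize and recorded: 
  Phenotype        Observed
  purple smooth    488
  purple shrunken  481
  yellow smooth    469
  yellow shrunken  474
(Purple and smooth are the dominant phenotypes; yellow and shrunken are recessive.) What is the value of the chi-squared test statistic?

0.431

A dihybrid testcross with independent assortment gives a 1:1:1:1 ratio.
Under the 1:1:1:1 hypothesis (Σ ratio = 4, N = 1912):
  purple smooth: 1912 × 1/4 = 478
  purple shrunken: 1912 × 1/4 = 478
  yellow smooth: 1912 × 1/4 = 478
  yellow shrunken: 1912 × 1/4 = 478
χ² = Σ (O − E)² / E
  purple smooth: (488 − 478)² / 478 = 0.2092
  purple shrunken: (481 − 478)² / 478 = 0.0188
  yellow smooth: (469 − 478)² / 478 = 0.1695
  yellow shrunken: (474 − 478)² / 478 = 0.0335
χ² = 0.2092 + 0.0188 + 0.1695 + 0.0335 = 0.431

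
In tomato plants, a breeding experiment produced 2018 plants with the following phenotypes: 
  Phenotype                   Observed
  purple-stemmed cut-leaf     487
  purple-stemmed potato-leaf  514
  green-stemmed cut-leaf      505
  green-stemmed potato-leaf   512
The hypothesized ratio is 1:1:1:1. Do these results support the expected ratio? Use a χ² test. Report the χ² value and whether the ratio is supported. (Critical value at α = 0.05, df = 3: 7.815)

Total ratio parts = 4. Expected numbers out of 2018:
  purple-stemmed cut-leaf: 2018 × 1/4 = 504.5
  purple-stemmed potato-leaf: 2018 × 1/4 = 504.5
  green-stemmed cut-leaf: 2018 × 1/4 = 504.5
  green-stemmed potato-leaf: 2018 × 1/4 = 504.5
χ² = Σ (O − E)² / E
  purple-stemmed cut-leaf: (487 − 504.5)² / 504.5 = 0.6070
  purple-stemmed potato-leaf: (514 − 504.5)² / 504.5 = 0.1789
  green-stemmed cut-leaf: (505 − 504.5)² / 504.5 = 0.0005
  green-stemmed potato-leaf: (512 − 504.5)² / 504.5 = 0.1115
χ² = 0.6070 + 0.1789 + 0.0005 + 0.1115 = 0.8979 ≈ 0.898
Degrees of freedom = 4 − 1 = 3; critical value at α = 0.05 is 7.815.
Since 0.898 < 7.815, we fail to reject the null hypothesis — the data are consistent with the 1:1:1:1 ratio.

0.898; consistent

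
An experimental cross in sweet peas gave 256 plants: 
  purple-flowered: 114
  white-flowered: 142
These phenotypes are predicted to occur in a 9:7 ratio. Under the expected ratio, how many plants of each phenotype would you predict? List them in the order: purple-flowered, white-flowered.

144, 112

Total ratio parts = 16. Expected numbers out of 256:
  purple-flowered: 256 × 9/16 = 144
  white-flowered: 256 × 7/16 = 112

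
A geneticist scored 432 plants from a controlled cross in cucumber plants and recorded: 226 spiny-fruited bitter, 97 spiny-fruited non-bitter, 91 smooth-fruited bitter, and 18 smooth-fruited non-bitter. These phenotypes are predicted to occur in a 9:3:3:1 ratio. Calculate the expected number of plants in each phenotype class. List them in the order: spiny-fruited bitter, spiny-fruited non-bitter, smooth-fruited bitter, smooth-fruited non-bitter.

Expected counts for N = 432 under a 9:3:3:1 ratio (total parts = 16):
  spiny-fruited bitter: 432 × 9/16 = 243
  spiny-fruited non-bitter: 432 × 3/16 = 81
  smooth-fruited bitter: 432 × 3/16 = 81
  smooth-fruited non-bitter: 432 × 1/16 = 27

243, 81, 81, 27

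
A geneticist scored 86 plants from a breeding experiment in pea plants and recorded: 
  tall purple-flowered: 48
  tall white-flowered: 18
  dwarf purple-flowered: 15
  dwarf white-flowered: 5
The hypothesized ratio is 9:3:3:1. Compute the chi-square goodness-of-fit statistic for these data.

0.326

Total ratio parts = 16. Expected numbers out of 86:
  tall purple-flowered: 86 × 9/16 = 48.375
  tall white-flowered: 86 × 3/16 = 16.125
  dwarf purple-flowered: 86 × 3/16 = 16.125
  dwarf white-flowered: 86 × 1/16 = 5.375
χ² = Σ (O − E)² / E
  tall purple-flowered: (48 − 48.375)² / 48.375 = 0.0029
  tall white-flowered: (18 − 16.125)² / 16.125 = 0.2180
  dwarf purple-flowered: (15 − 16.125)² / 16.125 = 0.0785
  dwarf white-flowered: (5 − 5.375)² / 5.375 = 0.0262
χ² = 0.0029 + 0.2180 + 0.0785 + 0.0262 = 0.3256 ≈ 0.326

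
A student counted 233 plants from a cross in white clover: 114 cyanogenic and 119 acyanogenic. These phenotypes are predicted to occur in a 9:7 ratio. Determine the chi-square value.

5.077

Under the 9:7 hypothesis (Σ ratio = 16, N = 233):
  cyanogenic: 233 × 9/16 = 131.0625
  acyanogenic: 233 × 7/16 = 101.9375
χ² = Σ (O − E)² / E
  cyanogenic: (114 − 131.0625)² / 131.0625 = 2.2213
  acyanogenic: (119 − 101.9375)² / 101.9375 = 2.8560
χ² = 2.2213 + 2.8560 = 5.0773 ≈ 5.077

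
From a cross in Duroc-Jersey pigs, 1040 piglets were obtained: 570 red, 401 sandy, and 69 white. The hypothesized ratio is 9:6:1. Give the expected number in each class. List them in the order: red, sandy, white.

585, 390, 65

Under the 9:6:1 hypothesis (Σ ratio = 16, N = 1040):
  red: 1040 × 9/16 = 585
  sandy: 1040 × 6/16 = 390
  white: 1040 × 1/16 = 65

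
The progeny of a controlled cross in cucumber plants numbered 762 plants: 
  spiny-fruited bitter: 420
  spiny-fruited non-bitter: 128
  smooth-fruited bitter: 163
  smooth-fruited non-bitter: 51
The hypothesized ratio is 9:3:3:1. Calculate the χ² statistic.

Under the 9:3:3:1 hypothesis (Σ ratio = 16, N = 762):
  spiny-fruited bitter: 762 × 9/16 = 428.625
  spiny-fruited non-bitter: 762 × 3/16 = 142.875
  smooth-fruited bitter: 762 × 3/16 = 142.875
  smooth-fruited non-bitter: 762 × 1/16 = 47.625
χ² = Σ (O − E)² / E
  spiny-fruited bitter: (420 − 428.625)² / 428.625 = 0.1736
  spiny-fruited non-bitter: (128 − 142.875)² / 142.875 = 1.5487
  smooth-fruited bitter: (163 − 142.875)² / 142.875 = 2.8348
  smooth-fruited non-bitter: (51 − 47.625)² / 47.625 = 0.2392
χ² = 0.1736 + 1.5487 + 2.8348 + 0.2392 = 4.7963 ≈ 4.796

4.796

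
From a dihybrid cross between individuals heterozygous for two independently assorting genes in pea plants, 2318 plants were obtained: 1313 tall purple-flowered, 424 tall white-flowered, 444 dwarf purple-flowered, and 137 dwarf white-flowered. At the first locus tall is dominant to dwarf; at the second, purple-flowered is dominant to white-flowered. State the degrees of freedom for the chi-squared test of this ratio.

A dihybrid F₂ with independent assortment and complete dominance at both loci gives a 9:3:3:1 phenotypic ratio.
A goodness-of-fit test with 4 phenotype classes has df = 4 − 1 = 3.

3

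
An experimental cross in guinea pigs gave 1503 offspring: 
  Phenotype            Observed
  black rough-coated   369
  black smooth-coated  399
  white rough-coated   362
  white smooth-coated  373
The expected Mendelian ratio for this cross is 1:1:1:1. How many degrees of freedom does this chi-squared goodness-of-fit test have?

A goodness-of-fit test with 4 phenotype classes has df = 4 − 1 = 3.

3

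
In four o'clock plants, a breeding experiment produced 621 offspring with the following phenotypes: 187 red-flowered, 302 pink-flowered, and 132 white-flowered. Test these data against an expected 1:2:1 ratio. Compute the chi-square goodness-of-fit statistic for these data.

Under the 1:2:1 hypothesis (Σ ratio = 4, N = 621):
  red-flowered: 621 × 1/4 = 155.25
  pink-flowered: 621 × 2/4 = 310.5
  white-flowered: 621 × 1/4 = 155.25
χ² = Σ (O − E)² / E
  red-flowered: (187 − 155.25)² / 155.25 = 6.4932
  pink-flowered: (302 − 310.5)² / 310.5 = 0.2327
  white-flowered: (132 − 155.25)² / 155.25 = 3.4819
χ² = 6.4932 + 0.2327 + 3.4819 = 10.2078 ≈ 10.208

10.208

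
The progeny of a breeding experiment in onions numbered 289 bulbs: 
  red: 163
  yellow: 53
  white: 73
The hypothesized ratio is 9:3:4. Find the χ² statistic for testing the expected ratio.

Under the 9:3:4 hypothesis (Σ ratio = 16, N = 289):
  red: 289 × 9/16 = 162.5625
  yellow: 289 × 3/16 = 54.1875
  white: 289 × 4/16 = 72.25
χ² = Σ (O − E)² / E
  red: (163 − 162.5625)² / 162.5625 = 0.0012
  yellow: (53 − 54.1875)² / 54.1875 = 0.0260
  white: (73 − 72.25)² / 72.25 = 0.0078
χ² = 0.0012 + 0.0260 + 0.0078 = 0.035

0.035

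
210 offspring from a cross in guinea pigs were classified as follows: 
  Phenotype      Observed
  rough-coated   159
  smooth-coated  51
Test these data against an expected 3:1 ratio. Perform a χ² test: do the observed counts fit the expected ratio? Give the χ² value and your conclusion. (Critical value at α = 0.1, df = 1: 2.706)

Total ratio parts = 4. Expected numbers out of 210:
  rough-coated: 210 × 3/4 = 157.5
  smooth-coated: 210 × 1/4 = 52.5
χ² = Σ (O − E)² / E
  rough-coated: (159 − 157.5)² / 157.5 = 0.0143
  smooth-coated: (51 − 52.5)² / 52.5 = 0.0429
χ² = 0.0143 + 0.0429 = 0.0572 ≈ 0.057
Degrees of freedom = 2 − 1 = 1; critical value at α = 0.1 is 2.706.
Since 0.057 < 2.706, we fail to reject the null hypothesis — the data are consistent with the 3:1 ratio.

0.057; consistent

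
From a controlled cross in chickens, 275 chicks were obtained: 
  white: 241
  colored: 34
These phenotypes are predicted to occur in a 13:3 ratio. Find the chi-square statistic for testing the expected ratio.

Expected counts for N = 275 under a 13:3 ratio (total parts = 16):
  white: 275 × 13/16 = 223.4375
  colored: 275 × 3/16 = 51.5625
χ² = Σ (O − E)² / E
  white: (241 − 223.4375)² / 223.4375 = 1.3804
  colored: (34 − 51.5625)² / 51.5625 = 5.9819
χ² = 1.3804 + 5.9819 = 7.3623 ≈ 7.362

7.362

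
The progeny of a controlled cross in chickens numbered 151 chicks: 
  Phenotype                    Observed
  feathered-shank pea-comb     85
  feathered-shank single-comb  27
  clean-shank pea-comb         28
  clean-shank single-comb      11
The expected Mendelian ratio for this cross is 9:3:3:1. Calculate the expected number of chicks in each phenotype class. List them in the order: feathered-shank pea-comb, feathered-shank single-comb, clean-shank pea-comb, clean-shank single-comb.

Total ratio parts = 16. Expected numbers out of 151:
  feathered-shank pea-comb: 151 × 9/16 = 84.9375
  feathered-shank single-comb: 151 × 3/16 = 28.3125
  clean-shank pea-comb: 151 × 3/16 = 28.3125
  clean-shank single-comb: 151 × 1/16 = 9.4375

84.9375, 28.3125, 28.3125, 9.4375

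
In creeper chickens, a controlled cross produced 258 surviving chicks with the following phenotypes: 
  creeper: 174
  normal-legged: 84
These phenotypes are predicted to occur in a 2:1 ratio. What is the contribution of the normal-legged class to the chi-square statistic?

Expected counts for N = 258 under a 2:1 ratio (total parts = 3):
  creeper: 258 × 2/3 = 172
  normal-legged: 258 × 1/3 = 86
Contribution of normal-legged: (84 − 86)² / 86 = 0.0465

0.047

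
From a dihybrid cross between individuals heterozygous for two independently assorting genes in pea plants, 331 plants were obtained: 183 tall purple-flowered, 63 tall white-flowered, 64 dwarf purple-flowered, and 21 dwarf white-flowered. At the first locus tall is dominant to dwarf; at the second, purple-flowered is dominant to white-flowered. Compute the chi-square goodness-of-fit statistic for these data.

A dihybrid F₂ with independent assortment and complete dominance at both loci gives a 9:3:3:1 phenotypic ratio.
Expected counts for N = 331 under a 9:3:3:1 ratio (total parts = 16):
  tall purple-flowered: 331 × 9/16 = 186.1875
  tall white-flowered: 331 × 3/16 = 62.0625
  dwarf purple-flowered: 331 × 3/16 = 62.0625
  dwarf white-flowered: 331 × 1/16 = 20.6875
χ² = Σ (O − E)² / E
  tall purple-flowered: (183 − 186.1875)² / 186.1875 = 0.0546
  tall white-flowered: (63 − 62.0625)² / 62.0625 = 0.0142
  dwarf purple-flowered: (64 − 62.0625)² / 62.0625 = 0.0605
  dwarf white-flowered: (21 − 20.6875)² / 20.6875 = 0.0047
χ² = 0.0546 + 0.0142 + 0.0605 + 0.0047 = 0.134

0.134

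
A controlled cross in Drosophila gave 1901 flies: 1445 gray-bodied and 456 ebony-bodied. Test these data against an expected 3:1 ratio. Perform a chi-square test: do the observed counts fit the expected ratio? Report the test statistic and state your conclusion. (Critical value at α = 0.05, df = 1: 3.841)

1.040; consistent

Total ratio parts = 4. Expected numbers out of 1901:
  gray-bodied: 1901 × 3/4 = 1425.75
  ebony-bodied: 1901 × 1/4 = 475.25
χ² = Σ (O − E)² / E
  gray-bodied: (1445 − 1425.75)² / 1425.75 = 0.2599
  ebony-bodied: (456 − 475.25)² / 475.25 = 0.7797
χ² = 0.2599 + 0.7797 = 1.0396 ≈ 1.040
Degrees of freedom = 2 − 1 = 1; critical value at α = 0.05 is 3.841.
Since 1.040 < 3.841, we fail to reject the null hypothesis — the data are consistent with the 3:1 ratio.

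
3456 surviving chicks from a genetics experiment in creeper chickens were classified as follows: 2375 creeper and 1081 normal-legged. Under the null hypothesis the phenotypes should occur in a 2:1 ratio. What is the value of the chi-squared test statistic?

The 2:1 ratio has 3 parts, so with N = 3456 the expected counts are:
  creeper: 3456 × 2/3 = 2304
  normal-legged: 3456 × 1/3 = 1152
χ² = Σ (O − E)² / E
  creeper: (2375 − 2304)² / 2304 = 2.1879
  normal-legged: (1081 − 1152)² / 1152 = 4.3759
χ² = 2.1879 + 4.3759 = 6.5638 ≈ 6.564

6.564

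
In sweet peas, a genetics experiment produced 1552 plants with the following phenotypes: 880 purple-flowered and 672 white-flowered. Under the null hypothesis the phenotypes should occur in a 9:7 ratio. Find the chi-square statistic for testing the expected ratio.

Under the 9:7 hypothesis (Σ ratio = 16, N = 1552):
  purple-flowered: 1552 × 9/16 = 873
  white-flowered: 1552 × 7/16 = 679
χ² = Σ (O − E)² / E
  purple-flowered: (880 − 873)² / 873 = 0.0561
  white-flowered: (672 − 679)² / 679 = 0.0722
χ² = 0.0561 + 0.0722 = 0.1283 ≈ 0.128

0.128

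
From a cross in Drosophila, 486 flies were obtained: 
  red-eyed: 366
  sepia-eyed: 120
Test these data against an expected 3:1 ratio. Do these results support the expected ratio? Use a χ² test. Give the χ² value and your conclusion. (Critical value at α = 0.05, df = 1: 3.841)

0.025; consistent

The 3:1 ratio has 4 parts, so with N = 486 the expected counts are:
  red-eyed: 486 × 3/4 = 364.5
  sepia-eyed: 486 × 1/4 = 121.5
χ² = Σ (O − E)² / E
  red-eyed: (366 − 364.5)² / 364.5 = 0.0062
  sepia-eyed: (120 − 121.5)² / 121.5 = 0.0185
χ² = 0.0062 + 0.0185 = 0.0247 ≈ 0.025
Degrees of freedom = 2 − 1 = 1; critical value at α = 0.05 is 3.841.
Since 0.025 < 3.841, we fail to reject the null hypothesis — the data are consistent with the 3:1 ratio.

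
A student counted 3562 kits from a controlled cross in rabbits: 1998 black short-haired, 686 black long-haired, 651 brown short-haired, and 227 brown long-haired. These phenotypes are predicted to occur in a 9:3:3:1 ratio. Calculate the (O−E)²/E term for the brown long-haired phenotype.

Under the 9:3:3:1 hypothesis (Σ ratio = 16, N = 3562):
  black short-haired: 3562 × 9/16 = 2003.625
  black long-haired: 3562 × 3/16 = 667.875
  brown short-haired: 3562 × 3/16 = 667.875
  brown long-haired: 3562 × 1/16 = 222.625
Contribution of brown long-haired: (227 − 222.625)² / 222.625 = 0.0860

0.086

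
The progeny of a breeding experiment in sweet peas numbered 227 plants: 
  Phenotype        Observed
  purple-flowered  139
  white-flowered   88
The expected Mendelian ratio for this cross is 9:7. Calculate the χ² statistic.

Under the 9:7 hypothesis (Σ ratio = 16, N = 227):
  purple-flowered: 227 × 9/16 = 127.6875
  white-flowered: 227 × 7/16 = 99.3125
χ² = Σ (O − E)² / E
  purple-flowered: (139 − 127.6875)² / 127.6875 = 1.0022
  white-flowered: (88 − 99.3125)² / 99.3125 = 1.2886
χ² = 1.0022 + 1.2886 = 2.2908 ≈ 2.291

2.291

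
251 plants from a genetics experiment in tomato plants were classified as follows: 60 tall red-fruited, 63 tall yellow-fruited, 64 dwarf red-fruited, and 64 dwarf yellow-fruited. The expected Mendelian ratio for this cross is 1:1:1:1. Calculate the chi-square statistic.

0.171

The 1:1:1:1 ratio has 4 parts, so with N = 251 the expected counts are:
  tall red-fruited: 251 × 1/4 = 62.75
  tall yellow-fruited: 251 × 1/4 = 62.75
  dwarf red-fruited: 251 × 1/4 = 62.75
  dwarf yellow-fruited: 251 × 1/4 = 62.75
χ² = Σ (O − E)² / E
  tall red-fruited: (60 − 62.75)² / 62.75 = 0.1205
  tall yellow-fruited: (63 − 62.75)² / 62.75 = 0.0010
  dwarf red-fruited: (64 − 62.75)² / 62.75 = 0.0249
  dwarf yellow-fruited: (64 − 62.75)² / 62.75 = 0.0249
χ² = 0.1205 + 0.0010 + 0.0249 + 0.0249 = 0.1713 ≈ 0.171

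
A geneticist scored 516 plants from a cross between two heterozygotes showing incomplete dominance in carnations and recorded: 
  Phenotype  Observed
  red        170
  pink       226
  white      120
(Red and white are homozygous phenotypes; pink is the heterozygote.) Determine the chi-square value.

17.628

With incomplete dominance, a heterozygote × heterozygote cross gives a 1:2:1 phenotypic ratio.
The 1:2:1 ratio has 4 parts, so with N = 516 the expected counts are:
  red: 516 × 1/4 = 129
  pink: 516 × 2/4 = 258
  white: 516 × 1/4 = 129
χ² = Σ (O − E)² / E
  red: (170 − 129)² / 129 = 13.0310
  pink: (226 − 258)² / 258 = 3.9690
  white: (120 − 129)² / 129 = 0.6279
χ² = 13.0310 + 3.9690 + 0.6279 = 17.6279 ≈ 17.628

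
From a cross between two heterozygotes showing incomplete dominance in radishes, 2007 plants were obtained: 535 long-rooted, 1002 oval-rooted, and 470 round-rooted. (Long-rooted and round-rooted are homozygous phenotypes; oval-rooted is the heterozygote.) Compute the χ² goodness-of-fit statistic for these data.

With incomplete dominance, a heterozygote × heterozygote cross gives a 1:2:1 phenotypic ratio.
Under the 1:2:1 hypothesis (Σ ratio = 4, N = 2007):
  long-rooted: 2007 × 1/4 = 501.75
  oval-rooted: 2007 × 2/4 = 1003.5
  round-rooted: 2007 × 1/4 = 501.75
χ² = Σ (O − E)² / E
  long-rooted: (535 − 501.75)² / 501.75 = 2.2034
  oval-rooted: (1002 − 1003.5)² / 1003.5 = 0.0022
  round-rooted: (470 − 501.75)² / 501.75 = 2.0091
χ² = 2.2034 + 0.0022 + 2.0091 = 4.2147 ≈ 4.215

4.215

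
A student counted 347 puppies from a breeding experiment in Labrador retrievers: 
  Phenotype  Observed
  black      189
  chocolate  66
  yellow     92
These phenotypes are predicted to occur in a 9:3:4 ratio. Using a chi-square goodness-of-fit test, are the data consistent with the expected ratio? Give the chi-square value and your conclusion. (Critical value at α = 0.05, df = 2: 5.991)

0.527; consistent

Expected counts for N = 347 under a 9:3:4 ratio (total parts = 16):
  black: 347 × 9/16 = 195.1875
  chocolate: 347 × 3/16 = 65.0625
  yellow: 347 × 4/16 = 86.75
χ² = Σ (O − E)² / E
  black: (189 − 195.1875)² / 195.1875 = 0.1961
  chocolate: (66 − 65.0625)² / 65.0625 = 0.0135
  yellow: (92 − 86.75)² / 86.75 = 0.3177
χ² = 0.1961 + 0.0135 + 0.3177 = 0.5273 ≈ 0.527
Degrees of freedom = 3 − 1 = 2; critical value at α = 0.05 is 5.991.
Since 0.527 < 5.991, we fail to reject the null hypothesis — the data are consistent with the 9:3:4 ratio.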